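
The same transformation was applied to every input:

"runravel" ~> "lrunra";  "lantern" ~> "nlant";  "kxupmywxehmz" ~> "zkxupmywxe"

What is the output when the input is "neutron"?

Looking at the pairs, the operation is to move the last 3 characters to the front (rotate right by 3), then delete the first 2 characters.
On "neutron": the first step gives "ronneut", and the second then gives "nneut".

nneut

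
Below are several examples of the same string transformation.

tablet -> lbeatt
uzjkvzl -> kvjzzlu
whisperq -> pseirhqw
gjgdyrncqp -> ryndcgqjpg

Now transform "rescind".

In each case the input is transformed by: take characters alternately from the front and the back (1st, last, 2nd, 2nd-last, ...), then reverse the string.
Working it through for "rescind": intermediate "rdensic", final "cisnedr".
(Check on "uzjkvzl": → "ulzzjvk" → "kvjzzlu" ✓)

cisnedr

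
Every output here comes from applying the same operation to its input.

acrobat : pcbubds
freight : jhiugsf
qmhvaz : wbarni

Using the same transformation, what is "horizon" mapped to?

Each output is the input with this applied: shift every letter 1 place forward in the alphabet (wrapping around), then move the first 3 characters to the end (rotate left by 3).
Working it through for "horizon": intermediate "ipsjapo", final "japoips".

japoips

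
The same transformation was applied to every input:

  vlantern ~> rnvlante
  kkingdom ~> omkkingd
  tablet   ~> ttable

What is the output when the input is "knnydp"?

pknnyd

The pattern: swap the front and back halves of the string, then move the first 2 characters to the end (rotate left by 2).
For "knnydp", step one produces "ydpknn"; step two turns that into "pknnyd".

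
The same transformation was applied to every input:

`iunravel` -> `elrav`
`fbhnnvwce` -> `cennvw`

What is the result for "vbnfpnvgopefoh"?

ohfpnvgopef

Rule — delete the first 3 characters, then move the last 2 characters to the front (rotate right by 2).
For "vbnfpnvgopefoh", step one produces "fpnvgopefoh"; step two turns that into "ohfpnvgopef".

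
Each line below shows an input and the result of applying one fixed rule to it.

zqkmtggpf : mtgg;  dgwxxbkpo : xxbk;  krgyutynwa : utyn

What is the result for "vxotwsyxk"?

twsy

In each case the input is transformed by: move the last 2 characters to the front (rotate right by 2), then keep only the last 4 characters.
Doing the same to "vxotwsyxk": "twsy".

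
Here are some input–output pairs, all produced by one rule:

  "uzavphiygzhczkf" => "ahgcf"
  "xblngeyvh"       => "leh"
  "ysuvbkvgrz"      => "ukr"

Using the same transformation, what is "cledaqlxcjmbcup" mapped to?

Each output is the input with this applied: keep one character in every 3, starting at position 3 (positions 3rd, 6th, 9th, ...).
"cledaqlxcjmbcup" → "eqcbp".

eqcbp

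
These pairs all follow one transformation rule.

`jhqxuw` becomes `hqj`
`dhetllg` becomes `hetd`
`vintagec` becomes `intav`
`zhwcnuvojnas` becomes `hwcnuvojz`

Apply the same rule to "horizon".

orih

What's happening: delete the last 3 characters, then move the first character to the end.
Working it through for "horizon": intermediate "hori", final "orih".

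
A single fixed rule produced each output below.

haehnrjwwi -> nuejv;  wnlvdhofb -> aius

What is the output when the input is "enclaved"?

The pattern: keep every other character starting from the second (positions 2nd, 4th, 6th, ...), then shift every letter 13 places forward in the alphabet (wrapping around) — i.e. ROT13.
So "enclaved" becomes "ayiq".

ayiq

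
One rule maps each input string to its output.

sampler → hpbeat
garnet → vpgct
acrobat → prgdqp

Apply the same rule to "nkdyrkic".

Rule — shift every letter 11 places backward in the alphabet (wrapping around), then delete the last character.
On "nkdyrkic": the first step gives "czsngzxr", and the second then gives "czsngzx".

czsngzx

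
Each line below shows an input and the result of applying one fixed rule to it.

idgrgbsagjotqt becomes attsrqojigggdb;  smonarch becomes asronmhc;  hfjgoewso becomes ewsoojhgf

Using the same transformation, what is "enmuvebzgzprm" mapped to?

bzzvurpnmmgee

What's happening: sort the characters into reverse alphabetical order, then move the last character to the front.
Applying that to "enmuvebzgzprm" gives "bzzvurpnmmgee".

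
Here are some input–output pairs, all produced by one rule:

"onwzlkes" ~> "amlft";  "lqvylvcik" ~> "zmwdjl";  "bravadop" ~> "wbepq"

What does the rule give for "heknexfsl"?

The rule is to delete the first 3 characters, then shift every letter 1 place forward in the alphabet (wrapping around).
"heknexfsl" → "nexfsl" → "ofygtm".

ofygtm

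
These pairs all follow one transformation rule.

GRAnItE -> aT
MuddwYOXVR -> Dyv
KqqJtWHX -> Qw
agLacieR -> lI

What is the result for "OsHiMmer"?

What's happening: keep one character in every 3, starting at position 3 (positions 3rd, 6th, 9th, ...), then flip the case of every letter.
For "OsHiMmer", step one produces "Hm"; step two turns that into "hM".

hM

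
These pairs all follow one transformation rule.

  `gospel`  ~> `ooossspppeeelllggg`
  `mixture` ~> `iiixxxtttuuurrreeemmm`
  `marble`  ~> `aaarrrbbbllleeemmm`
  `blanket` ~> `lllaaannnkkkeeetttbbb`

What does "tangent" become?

aaannngggeeennntttttt

Looking at the pairs, the operation is to move the first character to the end, then repeat every character 3 times.
On "tangent": the first step gives "angentt", and the second then gives "aaannngggeeennntttttt".
(Check on "mixture": → "ixturem" → "iiixxxtttuuurrreeemmm" ✓)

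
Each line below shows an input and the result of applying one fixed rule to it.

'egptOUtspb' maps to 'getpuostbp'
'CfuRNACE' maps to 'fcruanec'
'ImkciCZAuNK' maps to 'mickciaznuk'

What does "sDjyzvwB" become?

dsyjvzbw

In each case the input is transformed by: swap each adjacent pair of characters (1↔2, 3↔4, ...), then convert every letter to lowercase.
For "sDjyzvwB" the result is "dsyjvzbw".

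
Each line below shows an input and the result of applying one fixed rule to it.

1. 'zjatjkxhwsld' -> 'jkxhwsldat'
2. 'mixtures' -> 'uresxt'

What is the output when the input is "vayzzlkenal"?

zlkenalyz

Rule — delete the first 2 characters, then move the first 2 characters to the end (rotate left by 2).
For "vayzzlkenal", step one produces "yzzlkenal"; step two turns that into "zlkenalyz".
(Check on "mixtures": → "xtures" → "uresxt" ✓)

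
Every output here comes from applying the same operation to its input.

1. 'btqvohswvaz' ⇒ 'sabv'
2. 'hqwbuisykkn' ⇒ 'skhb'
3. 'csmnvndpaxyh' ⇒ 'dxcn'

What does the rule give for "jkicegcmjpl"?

cpjc

In each case the input is transformed by: keep one character in every 3, starting at position 1 (positions 1st, 4th, 7th, ...), then swap the front and back halves of the string.
For "jkicegcmjpl" the result is "cpjc".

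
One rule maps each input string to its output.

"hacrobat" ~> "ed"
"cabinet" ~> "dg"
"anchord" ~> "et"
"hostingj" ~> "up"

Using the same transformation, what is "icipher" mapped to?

kg

The transformation: keep one character in every 3, starting at position 3 (positions 3rd, 6th, 9th, ...), then shift every letter 2 places forward in the alphabet (wrapping around).
On "icipher": the first step gives "ie", and the second then gives "kg".
(Check on "hostingj": → "sn" → "up" ✓)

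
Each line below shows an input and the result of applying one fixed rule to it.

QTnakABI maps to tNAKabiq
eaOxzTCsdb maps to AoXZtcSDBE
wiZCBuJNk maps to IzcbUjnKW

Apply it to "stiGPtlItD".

TIgpTLiTdS

Rule — move the first character to the end, then flip the case of every letter.
So "stiGPtlItD" becomes "TIgpTLiTdS".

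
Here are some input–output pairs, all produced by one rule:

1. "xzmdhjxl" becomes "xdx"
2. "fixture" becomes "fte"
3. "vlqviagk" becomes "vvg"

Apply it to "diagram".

The pattern: keep one character in every 3, starting at position 1 (positions 1st, 4th, 7th, ...).
Doing the same to "diagram": "dgm".

dgm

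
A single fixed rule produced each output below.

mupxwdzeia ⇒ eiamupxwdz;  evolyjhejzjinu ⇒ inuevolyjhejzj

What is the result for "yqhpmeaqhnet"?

netyqhpmeaqh

In each case the input is transformed by: move the last 3 characters to the front (rotate right by 3).
Applying that to "yqhpmeaqhnet" gives "netyqhpmeaqh".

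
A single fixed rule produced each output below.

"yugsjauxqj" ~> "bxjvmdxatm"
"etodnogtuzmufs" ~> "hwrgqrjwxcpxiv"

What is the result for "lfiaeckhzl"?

oildhfnkco

The rule is to shift every letter 3 places forward in the alphabet (wrapping around).
For "lfiaeckhzl" the result is "oildhfnkco".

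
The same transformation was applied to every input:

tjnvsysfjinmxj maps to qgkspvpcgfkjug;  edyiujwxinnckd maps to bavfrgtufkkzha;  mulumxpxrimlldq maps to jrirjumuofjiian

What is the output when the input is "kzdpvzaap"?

hwamswxxm

Rule — shift every letter 3 places backward in the alphabet (wrapping around).
"kzdpvzaap" → "hwamswxxm".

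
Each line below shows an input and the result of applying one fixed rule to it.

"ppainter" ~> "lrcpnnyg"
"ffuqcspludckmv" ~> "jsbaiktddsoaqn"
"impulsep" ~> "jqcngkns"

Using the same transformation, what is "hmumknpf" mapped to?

ilndfksk

Rule — swap the front and back halves of the string, then shift every letter 2 places backward in the alphabet (wrapping around).
Applying both steps to "hmumknpf": "knpfhmum", then "ilndfksk".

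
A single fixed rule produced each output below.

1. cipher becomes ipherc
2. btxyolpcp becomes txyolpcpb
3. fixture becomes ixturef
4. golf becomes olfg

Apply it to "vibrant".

ibrantv

What's happening: move the first character to the end.
Doing the same to "vibrant": "ibrantv".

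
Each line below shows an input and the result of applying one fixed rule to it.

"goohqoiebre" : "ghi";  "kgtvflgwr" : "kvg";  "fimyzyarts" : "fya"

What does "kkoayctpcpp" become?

kat

In each case the input is transformed by: delete the last 2 characters, then keep one character in every 3, starting at position 1 (positions 1st, 4th, 7th, ...).
"kkoayctpcpp" → "kkoayctpc" → "kat".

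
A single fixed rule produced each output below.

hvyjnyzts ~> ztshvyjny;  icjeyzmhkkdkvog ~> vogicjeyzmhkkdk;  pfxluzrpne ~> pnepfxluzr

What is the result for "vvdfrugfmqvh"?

qvhvvdfrugfm

What's happening: move the last 3 characters to the front (rotate right by 3).
So "vvdfrugfmqvh" becomes "qvhvvdfrugfm".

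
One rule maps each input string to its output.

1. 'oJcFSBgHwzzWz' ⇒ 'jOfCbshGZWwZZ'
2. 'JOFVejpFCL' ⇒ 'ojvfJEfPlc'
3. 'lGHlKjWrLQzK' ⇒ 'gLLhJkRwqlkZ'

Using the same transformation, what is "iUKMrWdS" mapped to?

uImkwRsD

Looking at the pairs, the operation is to flip the case of every letter, then swap each adjacent pair of characters (1↔2, 3↔4, ...).
Working it through for "iUKMrWdS": intermediate "IukmRwDs", final "uImkwRsD".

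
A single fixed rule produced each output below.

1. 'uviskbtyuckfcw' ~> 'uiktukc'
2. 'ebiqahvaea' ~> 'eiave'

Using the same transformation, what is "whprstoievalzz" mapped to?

wpsoeaz

Each output is the input with this applied: keep every other character starting from the first (positions 1st, 3rd, 5th, ...).
Doing the same to "whprstoievalzz": "wpsoeaz".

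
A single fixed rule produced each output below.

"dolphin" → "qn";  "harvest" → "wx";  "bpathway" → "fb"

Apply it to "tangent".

In each case the input is transformed by: shift every letter 5 places forward in the alphabet (wrapping around), then keep one character in every 3, starting at position 3 (positions 3rd, 6th, 9th, ...).
For "tangent" the result is "ss".

ss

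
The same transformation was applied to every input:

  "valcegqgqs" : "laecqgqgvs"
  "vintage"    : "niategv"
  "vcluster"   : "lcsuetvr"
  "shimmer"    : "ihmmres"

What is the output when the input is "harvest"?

In each case the input is transformed by: move the first character to the end, then swap each adjacent pair of characters (1↔2, 3↔4, ...).
On "harvest": the first step gives "arvesth", and the second then gives "raevtsh".
(Check on "shimmer": → "himmers" → "ihmmres" ✓)

raevtsh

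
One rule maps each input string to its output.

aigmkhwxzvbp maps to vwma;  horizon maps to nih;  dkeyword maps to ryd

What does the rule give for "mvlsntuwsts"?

The pattern: keep one character in every 3, starting at position 1 (positions 1st, 4th, 7th, ...), then reverse the string.
On "mvlsntuwsts": the first step gives "msut", and the second then gives "tusm".

tusm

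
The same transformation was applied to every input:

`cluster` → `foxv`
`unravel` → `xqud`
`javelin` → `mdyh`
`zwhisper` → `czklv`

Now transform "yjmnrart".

Rule — delete the last 3 characters, then shift every letter 3 places forward in the alphabet (wrapping around).
For "yjmnrart", step one produces "yjmnr"; step two turns that into "bmpqu".

bmpqu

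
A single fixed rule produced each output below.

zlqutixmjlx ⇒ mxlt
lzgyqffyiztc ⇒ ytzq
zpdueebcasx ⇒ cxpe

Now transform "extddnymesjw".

Each output is the input with this applied: keep one character in every 3, starting at position 2 (positions 2nd, 5th, 8th, ...), then move the last 2 characters to the front (rotate right by 2).
On "extddnymesjw": the first step gives "xdmj", and the second then gives "mjxd".
(Check on "zpdueebcasx": → "pecx" → "cxpe" ✓)

mjxd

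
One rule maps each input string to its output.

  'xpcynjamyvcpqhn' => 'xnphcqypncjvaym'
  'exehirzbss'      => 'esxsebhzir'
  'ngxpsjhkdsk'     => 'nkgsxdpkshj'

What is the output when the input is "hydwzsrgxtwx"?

hxywdtwxzgsr

Rule — take characters alternately from the front and the back (1st, last, 2nd, 2nd-last, ...).
For "hydwzsrgxtwx" the result is "hxywdtwxzgsr".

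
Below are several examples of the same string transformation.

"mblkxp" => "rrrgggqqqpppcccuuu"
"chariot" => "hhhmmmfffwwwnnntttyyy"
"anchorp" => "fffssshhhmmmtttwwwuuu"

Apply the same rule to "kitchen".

The pattern: shift every letter 5 places forward in the alphabet (wrapping around), then repeat every character 3 times.
Working it through for "kitchen": intermediate "pnyhmjs", final "pppnnnyyyhhhmmmjjjsss".

pppnnnyyyhhhmmmjjjsss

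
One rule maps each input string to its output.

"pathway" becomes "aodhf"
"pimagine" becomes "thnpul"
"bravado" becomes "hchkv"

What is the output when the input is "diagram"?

hnyht

The pattern: shift every letter 7 places forward in the alphabet (wrapping around), then delete the first 2 characters.
Applying both steps to "diagram": "kphnyht", then "hnyht".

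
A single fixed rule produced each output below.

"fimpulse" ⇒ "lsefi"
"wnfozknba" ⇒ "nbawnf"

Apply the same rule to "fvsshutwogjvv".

jvvfvsshut

What's happening: move the last 3 characters to the front (rotate right by 3), then delete the last 3 characters.
"fvsshutwogjvv" → "jvvfvsshut".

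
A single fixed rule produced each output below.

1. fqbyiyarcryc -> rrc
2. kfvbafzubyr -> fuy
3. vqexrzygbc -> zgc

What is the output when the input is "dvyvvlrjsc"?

ljc

The pattern: keep every other character starting from the second (positions 2nd, 4th, 6th, ...), then keep only the last 3 characters.
For "dvyvvlrjsc", step one produces "vvljc"; step two turns that into "ljc".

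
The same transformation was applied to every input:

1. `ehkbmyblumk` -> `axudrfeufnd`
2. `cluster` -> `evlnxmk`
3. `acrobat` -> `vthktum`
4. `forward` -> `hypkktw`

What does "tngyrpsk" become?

What's happening: shift every letter 7 places backward in the alphabet (wrapping around), then swap each adjacent pair of characters (1↔2, 3↔4, ...).
Applying both steps to "tngyrpsk": "mgzrkild", then "gmrzikdl".

gmrzikdl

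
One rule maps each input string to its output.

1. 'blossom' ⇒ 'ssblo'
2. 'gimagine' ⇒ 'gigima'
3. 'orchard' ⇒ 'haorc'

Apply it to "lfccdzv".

cdlfc

What's happening: delete the last 2 characters, then move the last 2 characters to the front (rotate right by 2).
Applying both steps to "lfccdzv": "lfccd", then "cdlfc".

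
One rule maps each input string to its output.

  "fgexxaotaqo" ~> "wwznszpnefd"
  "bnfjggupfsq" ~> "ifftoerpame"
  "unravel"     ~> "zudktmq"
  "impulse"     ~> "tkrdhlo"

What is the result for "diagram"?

What's happening: move the first 3 characters to the end (rotate left by 3), then shift every letter 1 place backward in the alphabet (wrapping around).
For "diagram" the result is "fqzlchz".

fqzlchz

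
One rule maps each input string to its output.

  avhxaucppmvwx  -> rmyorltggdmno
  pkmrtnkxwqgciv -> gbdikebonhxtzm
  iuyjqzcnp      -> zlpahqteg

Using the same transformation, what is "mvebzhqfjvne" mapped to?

The transformation: shift every letter 9 places backward in the alphabet (wrapping around).
On "mvebzhqfjvne" that produces "dmvsqyhwamev".

dmvsqyhwamev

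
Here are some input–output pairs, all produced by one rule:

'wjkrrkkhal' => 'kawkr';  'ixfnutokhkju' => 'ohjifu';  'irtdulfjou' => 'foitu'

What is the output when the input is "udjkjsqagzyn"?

Looking at the pairs, the operation is to keep every other character starting from the first (positions 1st, 3rd, 5th, ...), then move the first 3 characters to the end (rotate left by 3).
On "udjkjsqagzyn": the first step gives "ujjqgy", and the second then gives "qgyujj".
(Check on "wjkrrkkhal": → "wkrka" → "kawkr" ✓)

qgyujj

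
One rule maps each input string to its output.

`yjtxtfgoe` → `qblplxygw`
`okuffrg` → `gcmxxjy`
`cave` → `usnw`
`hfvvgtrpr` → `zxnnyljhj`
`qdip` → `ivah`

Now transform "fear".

The pattern: shift every letter 8 places backward in the alphabet (wrapping around).
So "fear" becomes "xwsj".

xwsj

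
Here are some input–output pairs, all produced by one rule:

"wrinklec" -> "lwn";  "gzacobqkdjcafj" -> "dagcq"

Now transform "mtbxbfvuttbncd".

In each case the input is transformed by: swap the front and back halves of the string, then keep one character in every 3, starting at position 2 (positions 2nd, 5th, 8th, ...).
On "mtbxbfvuttbncd": the first step gives "uttbncdmtbxbfv", and the second then gives "tnmxv".

tnmxv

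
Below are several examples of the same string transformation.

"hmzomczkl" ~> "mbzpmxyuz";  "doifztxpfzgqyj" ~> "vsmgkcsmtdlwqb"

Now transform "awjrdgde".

Rule — move the first 2 characters to the end (rotate left by 2), then shift every letter 13 places forward in the alphabet (wrapping around) — i.e. ROT13.
Applying both steps to "awjrdgde": "jrdgdeaw", then "weqtqrnj".

weqtqrnj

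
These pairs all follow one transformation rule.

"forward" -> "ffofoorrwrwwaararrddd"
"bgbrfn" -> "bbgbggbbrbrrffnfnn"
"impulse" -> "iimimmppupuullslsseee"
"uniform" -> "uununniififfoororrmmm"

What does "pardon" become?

ppapaarrdrddoononn

In each case the input is transformed by: repeat every character 3 times, then swap each adjacent pair of characters (1↔2, 3↔4, ...).
On "pardon": the first step gives "pppaaarrrdddooonnn", and the second then gives "ppapaarrdrddoononn".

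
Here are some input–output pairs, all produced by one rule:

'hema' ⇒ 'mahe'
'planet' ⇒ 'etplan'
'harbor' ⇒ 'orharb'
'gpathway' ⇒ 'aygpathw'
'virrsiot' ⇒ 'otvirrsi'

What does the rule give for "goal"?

The pattern: move the last 2 characters to the front (rotate right by 2).
Doing the same to "goal": "algo".

algo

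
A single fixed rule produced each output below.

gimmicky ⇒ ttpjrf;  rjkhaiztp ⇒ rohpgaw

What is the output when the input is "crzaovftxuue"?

ghvcmaebbl

The transformation: shift every letter 7 places forward in the alphabet (wrapping around), then delete the first 2 characters.
Working it through for "crzaovftxuue": intermediate "jyghvcmaebbl", final "ghvcmaebbl".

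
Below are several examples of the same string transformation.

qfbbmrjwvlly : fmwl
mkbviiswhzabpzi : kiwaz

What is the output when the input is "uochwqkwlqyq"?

In each case the input is transformed by: keep one character in every 3, starting at position 2 (positions 2nd, 5th, 8th, ...).
For "uochwqkwlqyq" the result is "owwy".

owwy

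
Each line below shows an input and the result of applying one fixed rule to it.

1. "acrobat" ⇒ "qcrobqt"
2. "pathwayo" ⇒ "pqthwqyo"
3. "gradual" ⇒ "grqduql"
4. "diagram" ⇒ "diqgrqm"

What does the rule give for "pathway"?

The pattern: replace every "a" with "q".
For "pathway" the result is "pqthwqy".

pqthwqy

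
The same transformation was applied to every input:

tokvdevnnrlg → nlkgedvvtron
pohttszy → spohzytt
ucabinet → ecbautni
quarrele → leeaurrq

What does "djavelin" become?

iedavnlj

The pattern: sort the characters into reverse alphabetical order, then swap the front and back halves of the string.
Working it through for "djavelin": intermediate "vnljieda", final "iedavnlj".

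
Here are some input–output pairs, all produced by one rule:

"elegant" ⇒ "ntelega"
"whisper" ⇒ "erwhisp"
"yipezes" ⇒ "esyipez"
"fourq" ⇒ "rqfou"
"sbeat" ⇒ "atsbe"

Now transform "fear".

arfe

In each case the input is transformed by: move the last 2 characters to the front (rotate right by 2).
Doing the same to "fear": "arfe".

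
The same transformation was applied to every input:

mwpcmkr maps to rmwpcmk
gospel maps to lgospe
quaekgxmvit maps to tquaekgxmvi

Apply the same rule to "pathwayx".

xpathway

Rule — move the last character to the front.
So "pathwayx" becomes "xpathway".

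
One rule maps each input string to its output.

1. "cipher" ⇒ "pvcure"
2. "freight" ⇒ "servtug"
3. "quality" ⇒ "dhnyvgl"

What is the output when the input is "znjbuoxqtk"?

mawohbkdgx

Each output is the input with this applied: shift every letter 13 places forward in the alphabet (wrapping around) — i.e. ROT13.
So "znjbuoxqtk" becomes "mawohbkdgx".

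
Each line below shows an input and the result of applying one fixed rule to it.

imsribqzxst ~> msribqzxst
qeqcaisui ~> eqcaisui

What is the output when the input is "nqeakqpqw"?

qeakqpqw

The transformation: delete the first character.
"nqeakqpqw" → "qeakqpqw".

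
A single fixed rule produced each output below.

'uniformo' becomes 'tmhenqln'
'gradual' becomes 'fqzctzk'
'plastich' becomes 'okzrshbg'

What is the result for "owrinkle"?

Rule — shift every letter 1 place backward in the alphabet (wrapping around).
So "owrinkle" becomes "nvqhmjkd".

nvqhmjkd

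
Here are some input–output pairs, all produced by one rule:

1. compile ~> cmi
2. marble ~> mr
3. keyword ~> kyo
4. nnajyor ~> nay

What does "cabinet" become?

Rule — keep every other character starting from the first (positions 1st, 3rd, 5th, ...), then delete the last character.
For "cabinet", step one produces "cbnt"; step two turns that into "cbn".

cbn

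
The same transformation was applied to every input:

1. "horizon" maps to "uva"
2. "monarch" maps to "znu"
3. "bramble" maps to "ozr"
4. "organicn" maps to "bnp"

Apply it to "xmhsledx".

kfq

The transformation: shift every letter 13 places forward in the alphabet (wrapping around) — i.e. ROT13, then keep one character in every 3, starting at position 1 (positions 1st, 4th, 7th, ...).
Working it through for "xmhsledx": intermediate "kzufyrqk", final "kfq".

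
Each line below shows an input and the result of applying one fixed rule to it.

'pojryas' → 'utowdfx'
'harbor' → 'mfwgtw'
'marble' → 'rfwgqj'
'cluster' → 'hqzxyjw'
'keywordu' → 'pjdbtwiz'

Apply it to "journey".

What's happening: shift every letter 5 places forward in the alphabet (wrapping around).
"journey" → "otzwsjd".

otzwsjd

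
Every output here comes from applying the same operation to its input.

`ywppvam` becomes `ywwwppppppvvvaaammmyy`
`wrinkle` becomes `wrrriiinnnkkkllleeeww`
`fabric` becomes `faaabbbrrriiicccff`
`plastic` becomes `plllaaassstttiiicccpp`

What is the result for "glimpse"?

gllliiimmmpppssseeegg

In each case the input is transformed by: repeat every character 3 times, then move the first 2 characters to the end (rotate left by 2).
For "glimpse", step one produces "gggllliiimmmpppssseee"; step two turns that into "gllliiimmmpppssseeegg".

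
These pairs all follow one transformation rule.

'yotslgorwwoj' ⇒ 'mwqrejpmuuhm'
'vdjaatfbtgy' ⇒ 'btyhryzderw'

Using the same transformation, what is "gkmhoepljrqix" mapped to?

The rule is to shift every letter 2 places backward in the alphabet (wrapping around), then swap each adjacent pair of characters (1↔2, 3↔4, ...).
Starting from "gkmhoepljrqix": after the first operation, "eikfmcnjhpogv"; after the second, "iefkcmjnphgov".

iefkcmjnphgov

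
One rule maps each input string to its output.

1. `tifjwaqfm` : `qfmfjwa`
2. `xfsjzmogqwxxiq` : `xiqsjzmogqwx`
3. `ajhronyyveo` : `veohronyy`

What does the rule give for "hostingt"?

ngtsti

The pattern: delete the first 2 characters, then move the last 3 characters to the front (rotate right by 3).
Working it through for "hostingt": intermediate "stingt", final "ngtsti".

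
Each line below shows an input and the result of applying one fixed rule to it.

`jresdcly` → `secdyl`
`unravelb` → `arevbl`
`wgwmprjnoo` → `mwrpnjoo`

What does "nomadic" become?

amidc

The pattern: delete the first 2 characters, then swap each adjacent pair of characters (1↔2, 3↔4, ...).
Applying both steps to "nomadic": "madic", then "amidc".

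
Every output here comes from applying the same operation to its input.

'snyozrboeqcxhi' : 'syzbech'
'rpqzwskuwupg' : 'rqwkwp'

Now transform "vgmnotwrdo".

Looking at the pairs, the operation is to keep every other character starting from the first (positions 1st, 3rd, 5th, ...).
Applying that to "vgmnotwrdo" gives "vmowd".

vmowd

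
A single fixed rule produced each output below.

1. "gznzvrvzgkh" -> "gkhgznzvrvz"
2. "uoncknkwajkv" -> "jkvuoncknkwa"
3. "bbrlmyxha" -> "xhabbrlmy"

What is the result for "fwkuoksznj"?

znjfwkuoks

Rule — move the last 3 characters to the front (rotate right by 3).
So "fwkuoksznj" becomes "znjfwkuoks".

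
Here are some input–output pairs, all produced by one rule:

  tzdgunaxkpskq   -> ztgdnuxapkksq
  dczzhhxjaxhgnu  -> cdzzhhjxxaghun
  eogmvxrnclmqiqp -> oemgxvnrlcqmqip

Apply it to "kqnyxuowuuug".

qkynuxwouugu

The rule is to swap each adjacent pair of characters (1↔2, 3↔4, ...).
So "kqnyxuowuuug" becomes "qkynuxwouugu".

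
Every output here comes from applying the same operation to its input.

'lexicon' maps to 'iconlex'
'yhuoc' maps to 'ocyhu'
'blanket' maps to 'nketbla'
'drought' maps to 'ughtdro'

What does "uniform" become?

Looking at the pairs, the operation is to move the first 3 characters to the end (rotate left by 3).
On "uniform" that produces "formuni".

formuni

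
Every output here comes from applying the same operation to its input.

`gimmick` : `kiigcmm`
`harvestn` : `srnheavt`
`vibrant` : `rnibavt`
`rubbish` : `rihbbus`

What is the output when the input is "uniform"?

The transformation: sort the characters into reverse alphabetical order, then move the first 2 characters to the end (rotate left by 2).
For "uniform", step one produces "uronmif"; step two turns that into "onmifur".

onmifur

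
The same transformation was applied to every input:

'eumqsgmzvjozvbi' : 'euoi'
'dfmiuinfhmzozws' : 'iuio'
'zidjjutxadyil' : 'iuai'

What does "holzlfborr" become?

oo

Rule — keep only the vowels.
"holzlfborr" → "oo".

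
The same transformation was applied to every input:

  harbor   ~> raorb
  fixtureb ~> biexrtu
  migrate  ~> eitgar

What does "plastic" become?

cliats

The rule is to take characters alternately from the front and the back (1st, last, 2nd, 2nd-last, ...), then delete the first character.
So "plastic" becomes "cliats".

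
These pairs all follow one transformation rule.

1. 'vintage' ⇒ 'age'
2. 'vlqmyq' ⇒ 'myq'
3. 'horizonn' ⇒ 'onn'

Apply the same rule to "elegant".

ant

In each case the input is transformed by: keep only the last 3 characters.
Doing the same to "elegant": "ant".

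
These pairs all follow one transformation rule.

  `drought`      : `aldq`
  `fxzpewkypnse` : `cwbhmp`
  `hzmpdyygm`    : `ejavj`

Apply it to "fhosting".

clqk

Rule — keep every other character starting from the first (positions 1st, 3rd, 5th, ...), then shift every letter 3 places backward in the alphabet (wrapping around).
Applying that to "fhosting" gives "clqk".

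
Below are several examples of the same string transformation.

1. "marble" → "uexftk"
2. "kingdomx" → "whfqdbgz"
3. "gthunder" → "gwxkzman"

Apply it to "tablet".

exmmtu

What's happening: shift every letter 7 places backward in the alphabet (wrapping around), then swap the front and back halves of the string.
Working it through for "tablet": intermediate "mtuexm", final "exmmtu".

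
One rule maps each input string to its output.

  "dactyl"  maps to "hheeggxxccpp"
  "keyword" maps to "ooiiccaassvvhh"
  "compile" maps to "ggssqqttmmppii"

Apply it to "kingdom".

oommrrkkhhssqq

The pattern: shift every letter 4 places forward in the alphabet (wrapping around), then double every character.
Starting from "kingdom": after the first operation, "omrkhsq"; after the second, "oommrrkkhhssqq".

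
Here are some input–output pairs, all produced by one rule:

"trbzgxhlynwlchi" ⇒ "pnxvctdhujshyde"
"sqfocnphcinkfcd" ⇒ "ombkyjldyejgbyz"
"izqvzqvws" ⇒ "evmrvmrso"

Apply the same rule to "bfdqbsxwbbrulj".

The rule is to shift every letter 4 places backward in the alphabet (wrapping around).
On "bfdqbsxwbbrulj" that produces "xbzmxotsxxnqhf".

xbzmxotsxxnqhf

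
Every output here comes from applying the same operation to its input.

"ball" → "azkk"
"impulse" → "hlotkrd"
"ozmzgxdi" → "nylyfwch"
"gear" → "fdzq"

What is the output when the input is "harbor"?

gzqanq

What's happening: shift every letter 1 place backward in the alphabet (wrapping around).
"harbor" → "gzqanq".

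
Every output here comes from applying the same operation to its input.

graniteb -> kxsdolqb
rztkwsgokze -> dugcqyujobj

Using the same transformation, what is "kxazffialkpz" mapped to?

kjppskvuzjuh

The pattern: move the first 2 characters to the end (rotate left by 2), then shift every letter 10 places forward in the alphabet (wrapping around).
For "kxazffialkpz", step one produces "azffialkpzkx"; step two turns that into "kjppskvuzjuh".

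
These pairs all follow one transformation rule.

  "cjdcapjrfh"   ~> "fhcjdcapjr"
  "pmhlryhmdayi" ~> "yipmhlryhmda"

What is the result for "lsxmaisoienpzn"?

Each output is the input with this applied: move the last 2 characters to the front (rotate right by 2).
For "lsxmaisoienpzn" the result is "znlsxmaisoienp".

znlsxmaisoienp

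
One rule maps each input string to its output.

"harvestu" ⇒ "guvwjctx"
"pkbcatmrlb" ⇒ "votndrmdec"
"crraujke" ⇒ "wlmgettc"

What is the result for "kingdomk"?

Looking at the pairs, the operation is to shift every letter 2 places forward in the alphabet (wrapping around), then swap the front and back halves of the string.
Working it through for "kingdomk": intermediate "mkpifqom", final "fqommkpi".

fqommkpi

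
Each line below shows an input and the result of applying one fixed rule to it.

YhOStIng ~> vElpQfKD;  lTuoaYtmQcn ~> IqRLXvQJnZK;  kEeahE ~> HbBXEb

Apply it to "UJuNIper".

Rule — shift every letter 3 places backward in the alphabet (wrapping around), then flip the case of every letter.
On "UJuNIper": the first step gives "RGrKFmbo", and the second then gives "rgRkfMBO".

rgRkfMBO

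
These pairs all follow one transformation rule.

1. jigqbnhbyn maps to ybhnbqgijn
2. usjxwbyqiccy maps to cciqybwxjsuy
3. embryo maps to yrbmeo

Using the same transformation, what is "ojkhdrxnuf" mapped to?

What's happening: reverse the string, then move the first character to the end.
"ojkhdrxnuf" → "funxrdhkjo" → "unxrdhkjof".

unxrdhkjof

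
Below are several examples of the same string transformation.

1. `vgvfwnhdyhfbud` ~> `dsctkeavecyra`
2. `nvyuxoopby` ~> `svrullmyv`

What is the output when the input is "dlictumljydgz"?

In each case the input is transformed by: delete the first character, then shift every letter 3 places backward in the alphabet (wrapping around).
Working it through for "dlictumljydgz": intermediate "lictumljydgz", final "ifzqrjigvadw".
(Check on "vgvfwnhdyhfbud": → "gvfwnhdyhfbud" → "dsctkeavecyra" ✓)

ifzqrjigvadw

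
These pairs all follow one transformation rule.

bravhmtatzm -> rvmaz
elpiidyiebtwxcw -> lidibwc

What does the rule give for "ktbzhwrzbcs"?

Rule — keep every other character starting from the second (positions 2nd, 4th, 6th, ...).
"ktbzhwrzbcs" → "tzwzc".

tzwzc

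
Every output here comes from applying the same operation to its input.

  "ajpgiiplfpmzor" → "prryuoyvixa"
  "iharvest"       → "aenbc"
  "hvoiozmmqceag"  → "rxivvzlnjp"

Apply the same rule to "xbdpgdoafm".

ypmxjov

Each output is the input with this applied: delete the first 3 characters, then shift every letter 9 places forward in the alphabet (wrapping around).
Doing the same to "xbdpgdoafm": "ypmxjov".
(Check on "ajpgiiplfpmzor": → "giiplfpmzor" → "prryuoyvixa" ✓)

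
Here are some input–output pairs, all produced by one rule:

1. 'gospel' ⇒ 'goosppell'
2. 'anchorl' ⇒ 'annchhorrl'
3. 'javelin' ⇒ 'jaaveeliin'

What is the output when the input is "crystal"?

In each case the input is transformed by: repeat every character 3 times, then keep every other character starting from the second (positions 2nd, 4th, 6th, ...).
For "crystal", step one produces "cccrrryyyssstttaaalll"; step two turns that into "crrysstaal".
(Check on "javelin": → "jjjaaavvveeellliiinnn" → "jaaveeliin" ✓)

crrysstaal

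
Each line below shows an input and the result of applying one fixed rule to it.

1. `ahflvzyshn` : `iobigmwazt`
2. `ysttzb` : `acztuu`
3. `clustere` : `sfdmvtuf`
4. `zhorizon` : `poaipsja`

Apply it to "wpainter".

fsxqbjou

In each case the input is transformed by: move the last 2 characters to the front (rotate right by 2), then shift every letter 1 place forward in the alphabet (wrapping around).
"wpainter" → "erwpaint" → "fsxqbjou".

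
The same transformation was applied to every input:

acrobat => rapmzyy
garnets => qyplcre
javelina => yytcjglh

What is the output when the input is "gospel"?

Looking at the pairs, the operation is to swap the first and last characters, then shift every letter 2 places backward in the alphabet (wrapping around).
On "gospel": the first step gives "lospeg", and the second then gives "jmqnce".

jmqnce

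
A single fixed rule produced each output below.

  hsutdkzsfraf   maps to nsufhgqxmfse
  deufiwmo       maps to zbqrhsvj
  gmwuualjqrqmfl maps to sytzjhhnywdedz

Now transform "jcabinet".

Looking at the pairs, the operation is to shift every letter 13 places forward in the alphabet (wrapping around) — i.e. ROT13, then move the last 2 characters to the front (rotate right by 2).
For "jcabinet", step one produces "wpnovarg"; step two turns that into "rgwpnova".
(Check on "deufiwmo": → "qrhsvjzb" → "zbqrhsvj" ✓)

rgwpnova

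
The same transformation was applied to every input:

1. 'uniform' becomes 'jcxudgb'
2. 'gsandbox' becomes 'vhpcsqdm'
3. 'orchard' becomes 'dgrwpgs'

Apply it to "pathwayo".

epiwlpnd

In each case the input is transformed by: shift every letter 11 places backward in the alphabet (wrapping around).
On "pathwayo" that produces "epiwlpnd".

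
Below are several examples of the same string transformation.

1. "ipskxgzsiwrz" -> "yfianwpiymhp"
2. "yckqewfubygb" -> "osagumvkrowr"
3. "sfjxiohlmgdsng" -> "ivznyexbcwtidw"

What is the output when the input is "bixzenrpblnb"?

rynpudhfrbdr

The pattern: shift every letter 10 places backward in the alphabet (wrapping around).
For "bixzenrpblnb" the result is "rynpudhfrbdr".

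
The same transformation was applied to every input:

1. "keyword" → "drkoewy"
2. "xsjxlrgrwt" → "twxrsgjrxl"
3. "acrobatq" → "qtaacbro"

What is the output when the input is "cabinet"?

In each case the input is transformed by: move the last character to the front, then take characters alternately from the front and the back (1st, last, 2nd, 2nd-last, ...).
On "cabinet": the first step gives "tcabine", and the second then gives "tecnaib".
(Check on "xsjxlrgrwt": → "txsjxlrgrw" → "twxrsgjrxl" ✓)

tecnaib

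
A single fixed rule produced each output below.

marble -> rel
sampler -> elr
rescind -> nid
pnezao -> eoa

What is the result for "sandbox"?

obx

The pattern: swap each adjacent pair of characters (1↔2, 3↔4, ...), then keep only the last 3 characters.
On "sandbox": the first step gives "asdnobx", and the second then gives "obx".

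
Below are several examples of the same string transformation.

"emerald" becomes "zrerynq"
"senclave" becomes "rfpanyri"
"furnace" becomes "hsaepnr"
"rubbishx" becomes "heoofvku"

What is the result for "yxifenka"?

What's happening: swap each adjacent pair of characters (1↔2, 3↔4, ...), then shift every letter 13 places forward in the alphabet (wrapping around) — i.e. ROT13.
For "yxifenka", step one produces "xyfineak"; step two turns that into "klsvarnx".

klsvarnx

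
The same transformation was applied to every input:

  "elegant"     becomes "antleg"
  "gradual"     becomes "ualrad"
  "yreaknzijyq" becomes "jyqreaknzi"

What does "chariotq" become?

otqhari

Each output is the input with this applied: delete the first character, then move the last 3 characters to the front (rotate right by 3).
For "chariotq" the result is "otqhari".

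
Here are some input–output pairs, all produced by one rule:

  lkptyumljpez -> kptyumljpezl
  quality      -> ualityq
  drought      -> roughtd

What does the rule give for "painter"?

ainterp

Rule — move the first character to the end.
So "painter" becomes "ainterp".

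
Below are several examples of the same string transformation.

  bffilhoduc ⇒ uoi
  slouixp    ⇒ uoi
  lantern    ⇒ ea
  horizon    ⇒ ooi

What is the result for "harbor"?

Rule — sort the characters into reverse alphabetical order, then keep only the vowels.
Doing the same to "harbor": "oa".

oa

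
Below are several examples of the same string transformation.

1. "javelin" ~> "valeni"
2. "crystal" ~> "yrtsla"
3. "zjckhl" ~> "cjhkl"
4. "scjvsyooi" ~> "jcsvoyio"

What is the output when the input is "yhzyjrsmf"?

The rule is to delete the first character, then swap each adjacent pair of characters (1↔2, 3↔4, ...).
On "yhzyjrsmf" that produces "zhjysrfm".
(Check on "crystal": → "rystal" → "yrtsla" ✓)

zhjysrfm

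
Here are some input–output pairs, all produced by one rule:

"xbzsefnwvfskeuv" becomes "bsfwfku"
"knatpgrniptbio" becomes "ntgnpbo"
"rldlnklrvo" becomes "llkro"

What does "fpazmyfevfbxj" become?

In each case the input is transformed by: keep every other character starting from the second (positions 2nd, 4th, 6th, ...).
Applying that to "fpazmyfevfbxj" gives "pzyefx".

pzyefx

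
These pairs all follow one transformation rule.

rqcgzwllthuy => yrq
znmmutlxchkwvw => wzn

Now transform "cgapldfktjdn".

Each output is the input with this applied: move the last character to the front, then keep only the first 3 characters.
Working it through for "cgapldfktjdn": intermediate "ncgapldfktjd", final "ncg".

ncg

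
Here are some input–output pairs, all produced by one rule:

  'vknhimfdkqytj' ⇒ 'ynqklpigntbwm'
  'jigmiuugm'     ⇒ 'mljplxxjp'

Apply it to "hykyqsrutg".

kbnbtvuxwj

What's happening: shift every letter 3 places forward in the alphabet (wrapping around).
For "hykyqsrutg" the result is "kbnbtvuxwj".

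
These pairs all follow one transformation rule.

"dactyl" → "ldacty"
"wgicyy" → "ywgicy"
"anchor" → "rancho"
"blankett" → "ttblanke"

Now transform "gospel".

The transformation: swap the front and back halves of the string, then move the first 2 characters to the end (rotate left by 2).
Applying that to "gospel" gives "lgospe".

lgospe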